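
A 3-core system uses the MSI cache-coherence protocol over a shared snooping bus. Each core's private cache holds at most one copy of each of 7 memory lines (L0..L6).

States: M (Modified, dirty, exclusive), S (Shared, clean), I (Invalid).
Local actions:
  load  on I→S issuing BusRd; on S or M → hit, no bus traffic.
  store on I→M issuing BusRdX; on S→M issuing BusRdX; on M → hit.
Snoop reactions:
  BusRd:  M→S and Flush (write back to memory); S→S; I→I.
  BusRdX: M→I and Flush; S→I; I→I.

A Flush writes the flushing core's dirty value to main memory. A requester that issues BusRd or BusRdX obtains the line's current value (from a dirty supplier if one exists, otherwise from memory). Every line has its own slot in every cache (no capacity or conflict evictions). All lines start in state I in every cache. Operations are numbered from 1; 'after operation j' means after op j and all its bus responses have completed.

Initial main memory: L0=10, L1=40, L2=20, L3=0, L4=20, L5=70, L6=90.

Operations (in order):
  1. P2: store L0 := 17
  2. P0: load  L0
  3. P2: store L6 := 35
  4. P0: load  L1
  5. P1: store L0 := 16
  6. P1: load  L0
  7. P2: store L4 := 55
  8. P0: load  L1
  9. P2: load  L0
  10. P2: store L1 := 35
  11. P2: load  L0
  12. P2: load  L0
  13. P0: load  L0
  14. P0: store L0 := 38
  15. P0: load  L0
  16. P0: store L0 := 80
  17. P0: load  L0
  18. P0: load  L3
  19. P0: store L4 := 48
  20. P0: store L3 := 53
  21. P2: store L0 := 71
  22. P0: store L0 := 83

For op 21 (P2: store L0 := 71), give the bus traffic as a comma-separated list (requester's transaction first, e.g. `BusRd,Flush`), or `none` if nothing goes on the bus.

  op1 P2: store L0 := 17 → I/I/M on L0; bus BusRdX; mem=10
  op2 P0: load  L0 → S/I/S on L0; bus BusRd Flush; mem=17
  op3 P2: store L6 := 35 → I/I/M on L6; bus BusRdX; mem=90
  op4 P0: load  L1 → S/I/I on L1; bus BusRd; mem=40
  op5 P1: store L0 := 16 → I/M/I on L0; bus BusRdX; mem=17
  op6 P1: load  L0 → I/M/I on L0; bus (none); mem=17
  op7 P2: store L4 := 55 → I/I/M on L4; bus BusRdX; mem=20
  op8 P0: load  L1 → S/I/I on L1; bus (none); mem=40
  op9 P2: load  L0 → I/S/S on L0; bus BusRd Flush; mem=16
  op10 P2: store L1 := 35 → I/I/M on L1; bus BusRdX; mem=40
  op11 P2: load  L0 → I/S/S on L0; bus (none); mem=16
  op12 P2: load  L0 → I/S/S on L0; bus (none); mem=16
  op13 P0: load  L0 → S/S/S on L0; bus BusRd; mem=16
  op14 P0: store L0 := 38 → M/I/I on L0; bus BusRdX; mem=16
  op15 P0: load  L0 → M/I/I on L0; bus (none); mem=16
  op16 P0: store L0 := 80 → M/I/I on L0; bus (none); mem=16
  op17 P0: load  L0 → M/I/I on L0; bus (none); mem=16
  op18 P0: load  L3 → S/I/I on L3; bus BusRd; mem=0
  op19 P0: store L4 := 48 → M/I/I on L4; bus BusRdX Flush; mem=55
  op20 P0: store L3 := 53 → M/I/I on L3; bus BusRdX; mem=0
  op21 P2: store L0 := 71 → I/I/M on L0; bus BusRdX Flush; mem=80
  op22 P0: store L0 := 83 → M/I/I on L0; bus BusRdX Flush; mem=71

bus = BusRdX,Flush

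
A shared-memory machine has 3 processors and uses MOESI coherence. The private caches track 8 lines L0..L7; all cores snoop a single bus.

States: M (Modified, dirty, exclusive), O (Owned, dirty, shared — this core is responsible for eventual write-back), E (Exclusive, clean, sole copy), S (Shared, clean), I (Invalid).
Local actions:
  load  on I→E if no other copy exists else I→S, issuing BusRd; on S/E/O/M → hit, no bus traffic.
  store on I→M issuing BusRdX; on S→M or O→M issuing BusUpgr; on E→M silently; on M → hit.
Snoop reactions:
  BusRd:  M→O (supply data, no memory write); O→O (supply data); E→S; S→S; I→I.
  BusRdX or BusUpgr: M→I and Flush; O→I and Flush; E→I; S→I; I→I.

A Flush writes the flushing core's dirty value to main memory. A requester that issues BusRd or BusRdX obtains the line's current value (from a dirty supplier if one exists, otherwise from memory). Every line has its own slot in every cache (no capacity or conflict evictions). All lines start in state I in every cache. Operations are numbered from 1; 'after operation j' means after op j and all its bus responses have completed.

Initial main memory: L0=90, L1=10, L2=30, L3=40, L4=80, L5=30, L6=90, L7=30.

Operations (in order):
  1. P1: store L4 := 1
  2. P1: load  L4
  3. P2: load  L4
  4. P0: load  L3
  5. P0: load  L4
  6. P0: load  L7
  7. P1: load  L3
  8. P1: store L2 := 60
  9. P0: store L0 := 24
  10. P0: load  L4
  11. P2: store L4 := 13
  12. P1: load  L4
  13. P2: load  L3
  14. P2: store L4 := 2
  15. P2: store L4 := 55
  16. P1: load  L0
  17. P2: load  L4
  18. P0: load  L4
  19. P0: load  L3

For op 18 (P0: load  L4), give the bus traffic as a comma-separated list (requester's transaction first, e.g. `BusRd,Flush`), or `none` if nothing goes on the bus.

[1] P1: store L4 := 1 | P0:I, P1:M(1), P2:I | bus: BusRdX
[2] P1: load  L4 | P0:I, P1:M(1), P2:I | bus: none
[3] P2: load  L4 | P0:I, P1:O(1), P2:S(1) | bus: BusRd
[4] P0: load  L3 | P0:E(40), P1:I, P2:I | bus: BusRd
[5] P0: load  L4 | P0:S(1), P1:O(1), P2:S(1) | bus: BusRd
[6] P0: load  L7 | P0:E(30), P1:I, P2:I | bus: BusRd
[7] P1: load  L3 | P0:S(40), P1:S(40), P2:I | bus: BusRd
[8] P1: store L2 := 60 | P0:I, P1:M(60), P2:I | bus: BusRdX
[9] P0: store L0 := 24 | P0:M(24), P1:I, P2:I | bus: BusRdX
[10] P0: load  L4 | P0:S(1), P1:O(1), P2:S(1) | bus: none
[11] P2: store L4 := 13 | P0:I, P1:I, P2:M(13) | bus: BusUpgr,Flush
[12] P1: load  L4 | P0:I, P1:S(13), P2:O(13) | bus: BusRd
[13] P2: load  L3 | P0:S(40), P1:S(40), P2:S(40) | bus: BusRd
[14] P2: store L4 := 2 | P0:I, P1:I, P2:M(2) | bus: BusUpgr
[15] P2: store L4 := 55 | P0:I, P1:I, P2:M(55) | bus: none
[16] P1: load  L0 | P0:O(24), P1:S(24), P2:I | bus: BusRd
[17] P2: load  L4 | P0:I, P1:I, P2:M(55) | bus: none
[18] P0: load  L4 | P0:S(55), P1:I, P2:O(55) | bus: BusRd
[19] P0: load  L3 | P0:S(40), P1:S(40), P2:S(40) | bus: none

bus = BusRd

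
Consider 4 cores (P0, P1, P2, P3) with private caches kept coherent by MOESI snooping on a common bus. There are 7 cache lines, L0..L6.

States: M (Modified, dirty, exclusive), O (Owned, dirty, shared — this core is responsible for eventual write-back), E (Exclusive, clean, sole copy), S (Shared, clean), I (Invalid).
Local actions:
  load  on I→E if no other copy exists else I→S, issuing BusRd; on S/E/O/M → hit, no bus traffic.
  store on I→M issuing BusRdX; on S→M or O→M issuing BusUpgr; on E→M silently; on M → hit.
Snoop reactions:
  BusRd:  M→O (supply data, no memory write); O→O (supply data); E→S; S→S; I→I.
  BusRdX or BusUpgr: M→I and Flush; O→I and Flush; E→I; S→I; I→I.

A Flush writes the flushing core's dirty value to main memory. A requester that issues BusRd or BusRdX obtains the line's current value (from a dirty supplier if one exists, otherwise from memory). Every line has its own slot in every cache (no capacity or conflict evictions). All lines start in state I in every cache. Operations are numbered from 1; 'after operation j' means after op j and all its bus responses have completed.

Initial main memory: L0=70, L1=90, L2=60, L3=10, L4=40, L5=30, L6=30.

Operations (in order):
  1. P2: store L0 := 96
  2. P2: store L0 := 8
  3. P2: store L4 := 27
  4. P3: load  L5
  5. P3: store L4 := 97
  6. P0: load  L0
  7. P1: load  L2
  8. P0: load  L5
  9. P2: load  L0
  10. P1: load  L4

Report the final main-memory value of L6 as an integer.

1. P2: store L0 := 96  bus=[BusRdX]  L0: P0=I P1=I P2=M P3=I  mem[L0]=70
2. P2: store L0 := 8  bus=[-]  L0: P0=I P1=I P2=M P3=I  mem[L0]=70
3. P2: store L4 := 27  bus=[BusRdX]  L4: P0=I P1=I P2=M P3=I  mem[L4]=40
4. P3: load  L5  bus=[BusRd]  L5: P0=I P1=I P2=I P3=E  mem[L5]=30
5. P3: store L4 := 97  bus=[BusRdX,Flush]  L4: P0=I P1=I P2=I P3=M  mem[L4]=27
6. P0: load  L0  bus=[BusRd]  L0: P0=S P1=I P2=O P3=I  mem[L0]=70
7. P1: load  L2  bus=[BusRd]  L2: P0=I P1=E P2=I P3=I  mem[L2]=60
8. P0: load  L5  bus=[BusRd]  L5: P0=S P1=I P2=I P3=S  mem[L5]=30
9. P2: load  L0  bus=[-]  L0: P0=S P1=I P2=O P3=I  mem[L0]=70
10. P1: load  L4  bus=[BusRd]  L4: P0=I P1=S P2=I P3=O  mem[L4]=27

memory[L6] = 30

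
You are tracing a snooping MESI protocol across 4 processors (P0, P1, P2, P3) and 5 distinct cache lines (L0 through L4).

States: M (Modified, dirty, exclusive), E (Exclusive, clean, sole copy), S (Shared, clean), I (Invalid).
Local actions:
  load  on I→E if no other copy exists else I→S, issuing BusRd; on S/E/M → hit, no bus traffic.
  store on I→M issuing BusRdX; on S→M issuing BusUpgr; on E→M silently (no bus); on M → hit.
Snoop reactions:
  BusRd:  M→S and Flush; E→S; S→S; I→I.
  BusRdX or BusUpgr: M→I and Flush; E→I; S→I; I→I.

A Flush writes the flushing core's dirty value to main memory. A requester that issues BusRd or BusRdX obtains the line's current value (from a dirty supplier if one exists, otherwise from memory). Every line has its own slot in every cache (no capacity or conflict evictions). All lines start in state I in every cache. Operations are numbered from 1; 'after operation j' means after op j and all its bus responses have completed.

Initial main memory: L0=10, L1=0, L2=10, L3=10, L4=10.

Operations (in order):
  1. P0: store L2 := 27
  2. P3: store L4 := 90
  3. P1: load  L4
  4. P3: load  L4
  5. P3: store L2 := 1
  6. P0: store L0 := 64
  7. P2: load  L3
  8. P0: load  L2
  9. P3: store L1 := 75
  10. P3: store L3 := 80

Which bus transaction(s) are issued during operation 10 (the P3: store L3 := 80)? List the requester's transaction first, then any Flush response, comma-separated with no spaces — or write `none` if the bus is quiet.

  op1 P0: store L2 := 27 → M/I/I/I on L2; bus BusRdX; mem=10
  op2 P3: store L4 := 90 → I/I/I/M on L4; bus BusRdX; mem=10
  op3 P1: load  L4 → I/S/I/S on L4; bus BusRd Flush; mem=90
  op4 P3: load  L4 → I/S/I/S on L4; bus (none); mem=90
  op5 P3: store L2 := 1 → I/I/I/M on L2; bus BusRdX Flush; mem=27
  op6 P0: store L0 := 64 → M/I/I/I on L0; bus BusRdX; mem=10
  op7 P2: load  L3 → I/I/E/I on L3; bus BusRd; mem=10
  op8 P0: load  L2 → S/I/I/S on L2; bus BusRd Flush; mem=1
  op9 P3: store L1 := 75 → I/I/I/M on L1; bus BusRdX; mem=0
  op10 P3: store L3 := 80 → I/I/I/M on L3; bus BusRdX; mem=10

bus = BusRdX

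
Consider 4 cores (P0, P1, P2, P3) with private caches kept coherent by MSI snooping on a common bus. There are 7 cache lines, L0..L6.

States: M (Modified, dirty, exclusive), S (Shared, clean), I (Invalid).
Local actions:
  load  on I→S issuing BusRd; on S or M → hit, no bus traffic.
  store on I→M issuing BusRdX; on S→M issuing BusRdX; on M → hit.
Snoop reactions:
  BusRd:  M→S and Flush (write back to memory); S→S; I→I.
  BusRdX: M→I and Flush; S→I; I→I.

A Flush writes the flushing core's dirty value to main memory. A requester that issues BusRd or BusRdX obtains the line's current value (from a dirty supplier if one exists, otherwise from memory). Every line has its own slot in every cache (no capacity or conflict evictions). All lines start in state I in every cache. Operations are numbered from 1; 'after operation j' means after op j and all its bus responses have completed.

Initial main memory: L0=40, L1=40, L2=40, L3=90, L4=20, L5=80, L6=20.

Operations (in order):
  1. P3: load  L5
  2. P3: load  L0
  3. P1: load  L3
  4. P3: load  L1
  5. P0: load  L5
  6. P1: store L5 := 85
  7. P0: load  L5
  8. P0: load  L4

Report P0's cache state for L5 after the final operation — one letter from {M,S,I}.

state = S

  op1 P3: load  L5 → I/I/I/S on L5; bus BusRd; mem=80
  op2 P3: load  L0 → I/I/I/S on L0; bus BusRd; mem=40
  op3 P1: load  L3 → I/S/I/I on L3; bus BusRd; mem=90
  op4 P3: load  L1 → I/I/I/S on L1; bus BusRd; mem=40
  op5 P0: load  L5 → S/I/I/S on L5; bus BusRd; mem=80
  op6 P1: store L5 := 85 → I/M/I/I on L5; bus BusRdX; mem=80
  op7 P0: load  L5 → S/S/I/I on L5; bus BusRd Flush; mem=85
  op8 P0: load  L4 → S/I/I/I on L4; bus BusRd; mem=20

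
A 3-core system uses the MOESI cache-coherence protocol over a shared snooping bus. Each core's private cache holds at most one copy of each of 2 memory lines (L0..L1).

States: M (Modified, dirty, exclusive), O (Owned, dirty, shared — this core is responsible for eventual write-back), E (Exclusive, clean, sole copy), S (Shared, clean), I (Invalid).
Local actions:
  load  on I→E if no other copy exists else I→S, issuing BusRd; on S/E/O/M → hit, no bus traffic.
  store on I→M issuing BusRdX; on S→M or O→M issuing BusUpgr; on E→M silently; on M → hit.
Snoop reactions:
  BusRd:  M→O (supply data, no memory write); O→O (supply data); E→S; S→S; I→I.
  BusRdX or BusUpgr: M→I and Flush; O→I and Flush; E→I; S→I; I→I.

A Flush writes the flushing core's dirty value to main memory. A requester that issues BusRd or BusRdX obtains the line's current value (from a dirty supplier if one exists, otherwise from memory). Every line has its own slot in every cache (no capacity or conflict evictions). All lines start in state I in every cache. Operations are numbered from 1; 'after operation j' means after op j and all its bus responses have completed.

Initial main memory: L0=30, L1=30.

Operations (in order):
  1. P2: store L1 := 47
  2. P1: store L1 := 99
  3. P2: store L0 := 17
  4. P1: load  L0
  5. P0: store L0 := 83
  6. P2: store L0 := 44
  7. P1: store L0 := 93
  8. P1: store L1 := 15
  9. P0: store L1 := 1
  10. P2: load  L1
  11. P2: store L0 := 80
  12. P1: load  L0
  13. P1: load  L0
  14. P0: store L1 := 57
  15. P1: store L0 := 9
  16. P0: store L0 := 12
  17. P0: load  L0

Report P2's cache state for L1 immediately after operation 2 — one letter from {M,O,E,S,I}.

1. P2: store L1 := 47  bus=[BusRdX]  L1: P0=I P1=I P2=M  mem[L1]=30
2. P1: store L1 := 99  bus=[BusRdX,Flush]  L1: P0=I P1=M P2=I  mem[L1]=47
3. P2: store L0 := 17  bus=[BusRdX]  L0: P0=I P1=I P2=M  mem[L0]=30
4. P1: load  L0  bus=[BusRd]  L0: P0=I P1=S P2=O  mem[L0]=30
5. P0: store L0 := 83  bus=[BusRdX,Flush]  L0: P0=M P1=I P2=I  mem[L0]=17
6. P2: store L0 := 44  bus=[BusRdX,Flush]  L0: P0=I P1=I P2=M  mem[L0]=83
7. P1: store L0 := 93  bus=[BusRdX,Flush]  L0: P0=I P1=M P2=I  mem[L0]=44
8. P1: store L1 := 15  bus=[-]  L1: P0=I P1=M P2=I  mem[L1]=47
9. P0: store L1 := 1  bus=[BusRdX,Flush]  L1: P0=M P1=I P2=I  mem[L1]=15
10. P2: load  L1  bus=[BusRd]  L1: P0=O P1=I P2=S  mem[L1]=15
11. P2: store L0 := 80  bus=[BusRdX,Flush]  L0: P0=I P1=I P2=M  mem[L0]=93
12. P1: load  L0  bus=[BusRd]  L0: P0=I P1=S P2=O  mem[L0]=93
13. P1: load  L0  bus=[-]  L0: P0=I P1=S P2=O  mem[L0]=93
14. P0: store L1 := 57  bus=[BusUpgr]  L1: P0=M P1=I P2=I  mem[L1]=15
15. P1: store L0 := 9  bus=[BusUpgr,Flush]  L0: P0=I P1=M P2=I  mem[L0]=80
16. P0: store L0 := 12  bus=[BusRdX,Flush]  L0: P0=M P1=I P2=I  mem[L0]=9
17. P0: load  L0  bus=[-]  L0: P0=M P1=I P2=I  mem[L0]=9

state = I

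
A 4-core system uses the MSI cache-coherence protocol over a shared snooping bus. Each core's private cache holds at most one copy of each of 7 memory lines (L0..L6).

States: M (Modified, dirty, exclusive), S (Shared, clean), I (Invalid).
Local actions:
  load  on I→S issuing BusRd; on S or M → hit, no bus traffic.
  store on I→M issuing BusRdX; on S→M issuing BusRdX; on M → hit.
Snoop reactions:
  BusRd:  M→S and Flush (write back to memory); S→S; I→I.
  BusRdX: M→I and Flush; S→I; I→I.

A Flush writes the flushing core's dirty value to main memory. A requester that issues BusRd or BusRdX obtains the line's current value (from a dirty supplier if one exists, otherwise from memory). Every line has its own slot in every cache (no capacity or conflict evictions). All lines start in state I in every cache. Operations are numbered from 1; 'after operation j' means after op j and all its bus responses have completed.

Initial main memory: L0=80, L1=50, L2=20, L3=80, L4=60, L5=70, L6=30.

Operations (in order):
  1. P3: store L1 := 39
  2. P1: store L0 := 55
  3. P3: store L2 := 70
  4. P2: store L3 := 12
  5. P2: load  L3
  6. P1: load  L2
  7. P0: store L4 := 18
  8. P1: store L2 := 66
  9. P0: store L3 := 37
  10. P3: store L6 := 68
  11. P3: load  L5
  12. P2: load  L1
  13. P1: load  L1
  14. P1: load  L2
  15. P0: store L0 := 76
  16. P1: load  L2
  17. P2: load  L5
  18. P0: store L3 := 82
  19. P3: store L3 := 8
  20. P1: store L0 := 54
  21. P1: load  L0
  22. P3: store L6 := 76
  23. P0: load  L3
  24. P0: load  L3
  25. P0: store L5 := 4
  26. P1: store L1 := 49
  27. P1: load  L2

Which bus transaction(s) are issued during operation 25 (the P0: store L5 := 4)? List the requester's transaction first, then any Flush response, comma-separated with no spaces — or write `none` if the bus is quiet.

[1] P3: store L1 := 39 | P0:I, P1:I, P2:I, P3:M(39) | bus: BusRdX
[2] P1: store L0 := 55 | P0:I, P1:M(55), P2:I, P3:I | bus: BusRdX
[3] P3: store L2 := 70 | P0:I, P1:I, P2:I, P3:M(70) | bus: BusRdX
[4] P2: store L3 := 12 | P0:I, P1:I, P2:M(12), P3:I | bus: BusRdX
[5] P2: load  L3 | P0:I, P1:I, P2:M(12), P3:I | bus: none
[6] P1: load  L2 | P0:I, P1:S(70), P2:I, P3:S(70) | bus: BusRd,Flush
[7] P0: store L4 := 18 | P0:M(18), P1:I, P2:I, P3:I | bus: BusRdX
[8] P1: store L2 := 66 | P0:I, P1:M(66), P2:I, P3:I | bus: BusRdX
[9] P0: store L3 := 37 | P0:M(37), P1:I, P2:I, P3:I | bus: BusRdX,Flush
[10] P3: store L6 := 68 | P0:I, P1:I, P2:I, P3:M(68) | bus: BusRdX
[11] P3: load  L5 | P0:I, P1:I, P2:I, P3:S(70) | bus: BusRd
[12] P2: load  L1 | P0:I, P1:I, P2:S(39), P3:S(39) | bus: BusRd,Flush
[13] P1: load  L1 | P0:I, P1:S(39), P2:S(39), P3:S(39) | bus: BusRd
[14] P1: load  L2 | P0:I, P1:M(66), P2:I, P3:I | bus: none
[15] P0: store L0 := 76 | P0:M(76), P1:I, P2:I, P3:I | bus: BusRdX,Flush
[16] P1: load  L2 | P0:I, P1:M(66), P2:I, P3:I | bus: none
[17] P2: load  L5 | P0:I, P1:I, P2:S(70), P3:S(70) | bus: BusRd
[18] P0: store L3 := 82 | P0:M(82), P1:I, P2:I, P3:I | bus: none
[19] P3: store L3 := 8 | P0:I, P1:I, P2:I, P3:M(8) | bus: BusRdX,Flush
[20] P1: store L0 := 54 | P0:I, P1:M(54), P2:I, P3:I | bus: BusRdX,Flush
[21] P1: load  L0 | P0:I, P1:M(54), P2:I, P3:I | bus: none
[22] P3: store L6 := 76 | P0:I, P1:I, P2:I, P3:M(76) | bus: none
[23] P0: load  L3 | P0:S(8), P1:I, P2:I, P3:S(8) | bus: BusRd,Flush
[24] P0: load  L3 | P0:S(8), P1:I, P2:I, P3:S(8) | bus: none
[25] P0: store L5 := 4 | P0:M(4), P1:I, P2:I, P3:I | bus: BusRdX
[26] P1: store L1 := 49 | P0:I, P1:M(49), P2:I, P3:I | bus: BusRdX
[27] P1: load  L2 | P0:I, P1:M(66), P2:I, P3:I | bus: none

bus = BusRdX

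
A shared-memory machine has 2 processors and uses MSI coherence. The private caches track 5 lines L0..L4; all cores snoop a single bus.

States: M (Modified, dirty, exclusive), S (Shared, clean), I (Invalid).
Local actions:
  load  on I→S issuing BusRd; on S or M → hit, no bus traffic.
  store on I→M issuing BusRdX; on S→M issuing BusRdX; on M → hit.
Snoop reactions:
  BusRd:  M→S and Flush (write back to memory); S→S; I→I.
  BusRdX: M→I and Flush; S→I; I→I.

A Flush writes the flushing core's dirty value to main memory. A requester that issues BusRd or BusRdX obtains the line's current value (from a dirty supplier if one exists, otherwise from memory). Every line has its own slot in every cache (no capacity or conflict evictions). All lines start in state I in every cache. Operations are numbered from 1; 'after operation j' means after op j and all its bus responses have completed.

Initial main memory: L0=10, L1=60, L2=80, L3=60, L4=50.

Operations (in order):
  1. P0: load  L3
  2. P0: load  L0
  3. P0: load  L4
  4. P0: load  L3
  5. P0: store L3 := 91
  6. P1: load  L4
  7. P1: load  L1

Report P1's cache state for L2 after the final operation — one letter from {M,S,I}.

  op1 P0: load  L3 → S/I on L3; bus BusRd; mem=60
  op2 P0: load  L0 → S/I on L0; bus BusRd; mem=10
  op3 P0: load  L4 → S/I on L4; bus BusRd; mem=50
  op4 P0: load  L3 → S/I on L3; bus (none); mem=60
  op5 P0: store L3 := 91 → M/I on L3; bus BusRdX; mem=60
  op6 P1: load  L4 → S/S on L4; bus BusRd; mem=50
  op7 P1: load  L1 → I/S on L1; bus BusRd; mem=60

state = I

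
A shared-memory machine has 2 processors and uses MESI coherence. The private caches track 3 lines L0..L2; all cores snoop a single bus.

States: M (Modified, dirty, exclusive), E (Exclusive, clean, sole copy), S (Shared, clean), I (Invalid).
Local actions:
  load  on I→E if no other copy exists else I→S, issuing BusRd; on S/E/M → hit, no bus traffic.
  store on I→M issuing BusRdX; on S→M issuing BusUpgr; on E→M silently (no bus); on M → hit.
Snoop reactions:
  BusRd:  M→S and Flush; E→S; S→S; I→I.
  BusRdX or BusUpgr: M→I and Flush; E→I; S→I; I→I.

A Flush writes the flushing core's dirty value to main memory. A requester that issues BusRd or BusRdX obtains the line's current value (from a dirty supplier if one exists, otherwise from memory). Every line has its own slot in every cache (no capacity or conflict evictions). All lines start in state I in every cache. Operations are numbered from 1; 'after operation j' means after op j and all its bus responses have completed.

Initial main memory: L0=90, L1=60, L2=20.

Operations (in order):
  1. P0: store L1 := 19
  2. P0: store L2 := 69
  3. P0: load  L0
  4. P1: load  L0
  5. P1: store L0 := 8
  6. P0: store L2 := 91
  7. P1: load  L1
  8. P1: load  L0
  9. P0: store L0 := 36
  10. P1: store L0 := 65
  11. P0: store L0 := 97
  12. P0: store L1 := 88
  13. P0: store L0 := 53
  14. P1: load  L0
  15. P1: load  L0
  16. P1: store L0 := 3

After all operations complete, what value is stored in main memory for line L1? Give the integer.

memory[L1] = 19

step 1: P0: store L1 := 19  ⟶  MI  (L1)  txn=BusRdX  M[L1]=60
step 2: P0: store L2 := 69  ⟶  MI  (L2)  txn=BusRdX  M[L2]=20
step 3: P0: load  L0  ⟶  EI  (L0)  txn=BusRd  M[L0]=90
step 4: P1: load  L0  ⟶  SS  (L0)  txn=BusRd  M[L0]=90
step 5: P1: store L0 := 8  ⟶  IM  (L0)  txn=BusUpgr  M[L0]=90
step 6: P0: store L2 := 91  ⟶  MI  (L2)  txn=∅  M[L2]=20
step 7: P1: load  L1  ⟶  SS  (L1)  txn=BusRd+Flush  M[L1]=19
step 8: P1: load  L0  ⟶  IM  (L0)  txn=∅  M[L0]=90
step 9: P0: store L0 := 36  ⟶  MI  (L0)  txn=BusRdX+Flush  M[L0]=8
step 10: P1: store L0 := 65  ⟶  IM  (L0)  txn=BusRdX+Flush  M[L0]=36
step 11: P0: store L0 := 97  ⟶  MI  (L0)  txn=BusRdX+Flush  M[L0]=65
step 12: P0: store L1 := 88  ⟶  MI  (L1)  txn=BusUpgr  M[L1]=19
step 13: P0: store L0 := 53  ⟶  MI  (L0)  txn=∅  M[L0]=65
step 14: P1: load  L0  ⟶  SS  (L0)  txn=BusRd+Flush  M[L0]=53
step 15: P1: load  L0  ⟶  SS  (L0)  txn=∅  M[L0]=53
step 16: P1: store L0 := 3  ⟶  IM  (L0)  txn=BusUpgr  M[L0]=53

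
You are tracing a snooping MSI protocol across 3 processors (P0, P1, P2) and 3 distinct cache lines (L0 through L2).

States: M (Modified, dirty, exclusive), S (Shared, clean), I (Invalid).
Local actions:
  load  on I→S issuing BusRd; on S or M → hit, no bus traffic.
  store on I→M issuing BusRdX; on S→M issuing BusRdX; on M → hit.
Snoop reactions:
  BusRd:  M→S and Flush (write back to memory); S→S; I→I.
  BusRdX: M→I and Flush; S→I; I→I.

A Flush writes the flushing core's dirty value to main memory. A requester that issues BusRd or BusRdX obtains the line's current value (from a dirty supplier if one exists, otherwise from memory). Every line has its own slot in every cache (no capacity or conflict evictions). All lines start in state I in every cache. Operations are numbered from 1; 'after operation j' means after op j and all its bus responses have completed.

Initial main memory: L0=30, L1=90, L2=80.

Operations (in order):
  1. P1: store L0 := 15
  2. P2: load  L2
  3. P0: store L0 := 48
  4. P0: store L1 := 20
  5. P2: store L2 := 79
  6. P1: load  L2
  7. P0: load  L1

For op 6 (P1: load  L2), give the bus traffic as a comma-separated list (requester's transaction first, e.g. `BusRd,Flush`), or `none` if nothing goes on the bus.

bus = BusRd,Flush

1. P1: store L0 := 15  bus=[BusRdX]  L0: P0=I P1=M P2=I  mem[L0]=30
2. P2: load  L2  bus=[BusRd]  L2: P0=I P1=I P2=S  mem[L2]=80
3. P0: store L0 := 48  bus=[BusRdX,Flush]  L0: P0=M P1=I P2=I  mem[L0]=15
4. P0: store L1 := 20  bus=[BusRdX]  L1: P0=M P1=I P2=I  mem[L1]=90
5. P2: store L2 := 79  bus=[BusRdX]  L2: P0=I P1=I P2=M  mem[L2]=80
6. P1: load  L2  bus=[BusRd,Flush]  L2: P0=I P1=S P2=S  mem[L2]=79
7. P0: load  L1  bus=[-]  L1: P0=M P1=I P2=I  mem[L1]=90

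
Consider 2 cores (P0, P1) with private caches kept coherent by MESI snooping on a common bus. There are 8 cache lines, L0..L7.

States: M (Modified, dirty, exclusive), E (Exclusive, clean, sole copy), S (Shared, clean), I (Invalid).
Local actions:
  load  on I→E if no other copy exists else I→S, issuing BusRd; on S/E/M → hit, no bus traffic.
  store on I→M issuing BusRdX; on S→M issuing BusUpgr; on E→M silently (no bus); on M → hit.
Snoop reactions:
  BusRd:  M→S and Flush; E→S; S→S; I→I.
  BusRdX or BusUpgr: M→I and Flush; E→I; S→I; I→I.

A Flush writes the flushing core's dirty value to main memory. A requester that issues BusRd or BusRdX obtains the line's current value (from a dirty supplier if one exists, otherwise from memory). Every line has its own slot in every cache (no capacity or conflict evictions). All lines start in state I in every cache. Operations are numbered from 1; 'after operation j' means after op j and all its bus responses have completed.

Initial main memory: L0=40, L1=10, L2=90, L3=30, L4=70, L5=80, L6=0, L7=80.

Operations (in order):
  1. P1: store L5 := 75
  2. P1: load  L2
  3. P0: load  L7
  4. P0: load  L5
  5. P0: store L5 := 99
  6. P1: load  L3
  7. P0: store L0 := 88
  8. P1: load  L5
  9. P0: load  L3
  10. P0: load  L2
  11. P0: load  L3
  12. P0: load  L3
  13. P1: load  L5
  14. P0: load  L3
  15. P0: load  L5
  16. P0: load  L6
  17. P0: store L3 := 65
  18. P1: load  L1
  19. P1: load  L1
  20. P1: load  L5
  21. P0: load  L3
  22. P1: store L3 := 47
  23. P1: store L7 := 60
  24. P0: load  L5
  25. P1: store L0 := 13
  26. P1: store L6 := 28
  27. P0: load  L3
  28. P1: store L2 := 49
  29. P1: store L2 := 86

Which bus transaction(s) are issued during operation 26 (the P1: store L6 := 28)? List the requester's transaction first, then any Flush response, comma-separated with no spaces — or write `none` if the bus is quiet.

  op1 P1: store L5 := 75 → I/M on L5; bus BusRdX; mem=80
  op2 P1: load  L2 → I/E on L2; bus BusRd; mem=90
  op3 P0: load  L7 → E/I on L7; bus BusRd; mem=80
  op4 P0: load  L5 → S/S on L5; bus BusRd Flush; mem=75
  op5 P0: store L5 := 99 → M/I on L5; bus BusUpgr; mem=75
  op6 P1: load  L3 → I/E on L3; bus BusRd; mem=30
  op7 P0: store L0 := 88 → M/I on L0; bus BusRdX; mem=40
  op8 P1: load  L5 → S/S on L5; bus BusRd Flush; mem=99
  op9 P0: load  L3 → S/S on L3; bus BusRd; mem=30
  op10 P0: load  L2 → S/S on L2; bus BusRd; mem=90
  op11 P0: load  L3 → S/S on L3; bus (none); mem=30
  op12 P0: load  L3 → S/S on L3; bus (none); mem=30
  op13 P1: load  L5 → S/S on L5; bus (none); mem=99
  op14 P0: load  L3 → S/S on L3; bus (none); mem=30
  op15 P0: load  L5 → S/S on L5; bus (none); mem=99
  op16 P0: load  L6 → E/I on L6; bus BusRd; mem=0
  op17 P0: store L3 := 65 → M/I on L3; bus BusUpgr; mem=30
  op18 P1: load  L1 → I/E on L1; bus BusRd; mem=10
  op19 P1: load  L1 → I/E on L1; bus (none); mem=10
  op20 P1: load  L5 → S/S on L5; bus (none); mem=99
  op21 P0: load  L3 → M/I on L3; bus (none); mem=30
  op22 P1: store L3 := 47 → I/M on L3; bus BusRdX Flush; mem=65
  op23 P1: store L7 := 60 → I/M on L7; bus BusRdX; mem=80
  op24 P0: load  L5 → S/S on L5; bus (none); mem=99
  op25 P1: store L0 := 13 → I/M on L0; bus BusRdX Flush; mem=88
  op26 P1: store L6 := 28 → I/M on L6; bus BusRdX; mem=0
  op27 P0: load  L3 → S/S on L3; bus BusRd Flush; mem=47
  op28 P1: store L2 := 49 → I/M on L2; bus BusUpgr; mem=90
  op29 P1: store L2 := 86 → I/M on L2; bus (none); mem=90

bus = BusRdX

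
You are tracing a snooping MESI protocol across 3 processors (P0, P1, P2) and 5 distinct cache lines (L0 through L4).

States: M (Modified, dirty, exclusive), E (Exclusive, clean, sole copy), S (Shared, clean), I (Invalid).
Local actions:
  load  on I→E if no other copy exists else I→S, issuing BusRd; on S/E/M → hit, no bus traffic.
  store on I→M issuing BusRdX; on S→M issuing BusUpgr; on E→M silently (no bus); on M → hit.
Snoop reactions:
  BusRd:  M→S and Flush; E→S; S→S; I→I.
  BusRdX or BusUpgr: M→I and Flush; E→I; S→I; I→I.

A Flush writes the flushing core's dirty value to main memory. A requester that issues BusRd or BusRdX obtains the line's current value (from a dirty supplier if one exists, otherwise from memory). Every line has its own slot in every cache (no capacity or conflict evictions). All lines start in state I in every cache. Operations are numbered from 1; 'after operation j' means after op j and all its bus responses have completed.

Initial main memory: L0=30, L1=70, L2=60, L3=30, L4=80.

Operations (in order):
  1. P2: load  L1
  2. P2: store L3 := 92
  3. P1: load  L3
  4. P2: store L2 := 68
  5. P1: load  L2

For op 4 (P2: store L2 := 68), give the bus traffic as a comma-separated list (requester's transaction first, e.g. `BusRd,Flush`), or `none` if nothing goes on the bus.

bus = BusRdX

  op1 P2: load  L1 → I/I/E on L1; bus BusRd; mem=70
  op2 P2: store L3 := 92 → I/I/M on L3; bus BusRdX; mem=30
  op3 P1: load  L3 → I/S/S on L3; bus BusRd Flush; mem=92
  op4 P2: store L2 := 68 → I/I/M on L2; bus BusRdX; mem=60
  op5 P1: load  L2 → I/S/S on L2; bus BusRd Flush; mem=68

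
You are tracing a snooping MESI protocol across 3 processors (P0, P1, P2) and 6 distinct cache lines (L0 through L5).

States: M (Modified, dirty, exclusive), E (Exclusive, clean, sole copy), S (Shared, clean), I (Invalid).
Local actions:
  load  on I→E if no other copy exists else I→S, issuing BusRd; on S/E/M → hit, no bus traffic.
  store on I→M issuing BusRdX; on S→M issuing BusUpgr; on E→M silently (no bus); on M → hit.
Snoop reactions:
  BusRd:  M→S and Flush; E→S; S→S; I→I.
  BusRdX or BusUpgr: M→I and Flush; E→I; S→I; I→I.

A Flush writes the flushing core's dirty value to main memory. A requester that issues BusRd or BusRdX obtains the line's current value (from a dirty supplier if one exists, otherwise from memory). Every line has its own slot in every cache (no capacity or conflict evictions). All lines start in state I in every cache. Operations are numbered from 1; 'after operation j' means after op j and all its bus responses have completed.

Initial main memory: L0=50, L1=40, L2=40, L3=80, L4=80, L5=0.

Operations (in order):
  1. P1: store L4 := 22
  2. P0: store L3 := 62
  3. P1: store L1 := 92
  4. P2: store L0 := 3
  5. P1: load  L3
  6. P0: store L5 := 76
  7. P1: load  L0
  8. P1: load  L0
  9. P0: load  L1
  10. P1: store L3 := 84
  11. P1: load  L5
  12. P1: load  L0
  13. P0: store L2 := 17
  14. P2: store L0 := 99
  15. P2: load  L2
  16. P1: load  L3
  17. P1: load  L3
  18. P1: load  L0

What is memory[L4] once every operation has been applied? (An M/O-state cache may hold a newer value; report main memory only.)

memory[L4] = 80

step 1: P1: store L4 := 22  ⟶  IMI  (L4)  txn=BusRdX  M[L4]=80
step 2: P0: store L3 := 62  ⟶  MII  (L3)  txn=BusRdX  M[L3]=80
step 3: P1: store L1 := 92  ⟶  IMI  (L1)  txn=BusRdX  M[L1]=40
step 4: P2: store L0 := 3  ⟶  IIM  (L0)  txn=BusRdX  M[L0]=50
step 5: P1: load  L3  ⟶  SSI  (L3)  txn=BusRd+Flush  M[L3]=62
step 6: P0: store L5 := 76  ⟶  MII  (L5)  txn=BusRdX  M[L5]=0
step 7: P1: load  L0  ⟶  ISS  (L0)  txn=BusRd+Flush  M[L0]=3
step 8: P1: load  L0  ⟶  ISS  (L0)  txn=∅  M[L0]=3
step 9: P0: load  L1  ⟶  SSI  (L1)  txn=BusRd+Flush  M[L1]=92
step 10: P1: store L3 := 84  ⟶  IMI  (L3)  txn=BusUpgr  M[L3]=62
step 11: P1: load  L5  ⟶  SSI  (L5)  txn=BusRd+Flush  M[L5]=76
step 12: P1: load  L0  ⟶  ISS  (L0)  txn=∅  M[L0]=3
step 13: P0: store L2 := 17  ⟶  MII  (L2)  txn=BusRdX  M[L2]=40
step 14: P2: store L0 := 99  ⟶  IIM  (L0)  txn=BusUpgr  M[L0]=3
step 15: P2: load  L2  ⟶  SIS  (L2)  txn=BusRd+Flush  M[L2]=17
step 16: P1: load  L3  ⟶  IMI  (L3)  txn=∅  M[L3]=62
step 17: P1: load  L3  ⟶  IMI  (L3)  txn=∅  M[L3]=62
step 18: P1: load  L0  ⟶  ISS  (L0)  txn=BusRd+Flush  M[L0]=99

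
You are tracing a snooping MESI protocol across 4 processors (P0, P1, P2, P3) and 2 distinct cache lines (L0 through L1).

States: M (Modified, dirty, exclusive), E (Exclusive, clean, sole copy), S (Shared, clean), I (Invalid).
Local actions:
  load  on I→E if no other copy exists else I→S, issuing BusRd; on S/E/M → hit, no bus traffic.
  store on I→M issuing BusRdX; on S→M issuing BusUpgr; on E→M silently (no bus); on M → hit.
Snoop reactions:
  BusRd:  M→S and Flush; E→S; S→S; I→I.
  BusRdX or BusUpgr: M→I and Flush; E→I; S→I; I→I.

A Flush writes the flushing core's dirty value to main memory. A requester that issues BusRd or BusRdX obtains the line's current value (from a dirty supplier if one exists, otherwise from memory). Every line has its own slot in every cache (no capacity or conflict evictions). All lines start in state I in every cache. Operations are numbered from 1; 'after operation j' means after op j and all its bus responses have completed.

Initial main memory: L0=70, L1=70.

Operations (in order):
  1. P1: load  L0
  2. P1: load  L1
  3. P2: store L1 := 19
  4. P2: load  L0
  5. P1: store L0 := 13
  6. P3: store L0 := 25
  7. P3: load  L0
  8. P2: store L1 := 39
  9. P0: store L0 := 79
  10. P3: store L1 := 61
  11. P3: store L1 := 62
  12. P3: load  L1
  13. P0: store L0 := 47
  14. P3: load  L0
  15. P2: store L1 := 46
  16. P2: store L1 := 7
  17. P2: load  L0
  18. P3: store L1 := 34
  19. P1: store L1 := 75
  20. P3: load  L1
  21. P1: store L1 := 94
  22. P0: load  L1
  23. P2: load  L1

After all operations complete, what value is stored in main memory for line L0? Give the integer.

[1] P1: load  L0 | P0:I, P1:E(70), P2:I, P3:I | bus: BusRd
[2] P1: load  L1 | P0:I, P1:E(70), P2:I, P3:I | bus: BusRd
[3] P2: store L1 := 19 | P0:I, P1:I, P2:M(19), P3:I | bus: BusRdX
[4] P2: load  L0 | P0:I, P1:S(70), P2:S(70), P3:I | bus: BusRd
[5] P1: store L0 := 13 | P0:I, P1:M(13), P2:I, P3:I | bus: BusUpgr
[6] P3: store L0 := 25 | P0:I, P1:I, P2:I, P3:M(25) | bus: BusRdX,Flush
[7] P3: load  L0 | P0:I, P1:I, P2:I, P3:M(25) | bus: none
[8] P2: store L1 := 39 | P0:I, P1:I, P2:M(39), P3:I | bus: none
[9] P0: store L0 := 79 | P0:M(79), P1:I, P2:I, P3:I | bus: BusRdX,Flush
[10] P3: store L1 := 61 | P0:I, P1:I, P2:I, P3:M(61) | bus: BusRdX,Flush
[11] P3: store L1 := 62 | P0:I, P1:I, P2:I, P3:M(62) | bus: none
[12] P3: load  L1 | P0:I, P1:I, P2:I, P3:M(62) | bus: none
[13] P0: store L0 := 47 | P0:M(47), P1:I, P2:I, P3:I | bus: none
[14] P3: load  L0 | P0:S(47), P1:I, P2:I, P3:S(47) | bus: BusRd,Flush
[15] P2: store L1 := 46 | P0:I, P1:I, P2:M(46), P3:I | bus: BusRdX,Flush
[16] P2: store L1 := 7 | P0:I, P1:I, P2:M(7), P3:I | bus: none
[17] P2: load  L0 | P0:S(47), P1:I, P2:S(47), P3:S(47) | bus: BusRd
[18] P3: store L1 := 34 | P0:I, P1:I, P2:I, P3:M(34) | bus: BusRdX,Flush
[19] P1: store L1 := 75 | P0:I, P1:M(75), P2:I, P3:I | bus: BusRdX,Flush
[20] P3: load  L1 | P0:I, P1:S(75), P2:I, P3:S(75) | bus: BusRd,Flush
[21] P1: store L1 := 94 | P0:I, P1:M(94), P2:I, P3:I | bus: BusUpgr
[22] P0: load  L1 | P0:S(94), P1:S(94), P2:I, P3:I | bus: BusRd,Flush
[23] P2: load  L1 | P0:S(94), P1:S(94), P2:S(94), P3:I | bus: BusRd

memory[L0] = 47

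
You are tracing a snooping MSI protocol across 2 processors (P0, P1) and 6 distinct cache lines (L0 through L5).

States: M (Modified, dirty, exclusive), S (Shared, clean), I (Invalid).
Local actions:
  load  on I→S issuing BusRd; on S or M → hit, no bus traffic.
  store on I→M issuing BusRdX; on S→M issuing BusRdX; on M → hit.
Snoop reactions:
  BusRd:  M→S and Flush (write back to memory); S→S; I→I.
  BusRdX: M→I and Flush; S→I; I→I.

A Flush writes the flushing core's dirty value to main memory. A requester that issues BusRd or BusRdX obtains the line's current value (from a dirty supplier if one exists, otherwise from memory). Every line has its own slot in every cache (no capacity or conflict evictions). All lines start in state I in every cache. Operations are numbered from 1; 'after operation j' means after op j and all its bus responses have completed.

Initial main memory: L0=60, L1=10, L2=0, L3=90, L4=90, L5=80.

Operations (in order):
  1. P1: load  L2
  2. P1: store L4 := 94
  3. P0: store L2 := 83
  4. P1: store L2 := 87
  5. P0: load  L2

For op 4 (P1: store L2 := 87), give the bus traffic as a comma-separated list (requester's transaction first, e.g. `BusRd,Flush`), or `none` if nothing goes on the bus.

bus = BusRdX,Flush

step 1: P1: load  L2  ⟶  IS  (L2)  txn=BusRd  M[L2]=0
step 2: P1: store L4 := 94  ⟶  IM  (L4)  txn=BusRdX  M[L4]=90
step 3: P0: store L2 := 83  ⟶  MI  (L2)  txn=BusRdX  M[L2]=0
step 4: P1: store L2 := 87  ⟶  IM  (L2)  txn=BusRdX+Flush  M[L2]=83
step 5: P0: load  L2  ⟶  SS  (L2)  txn=BusRd+Flush  M[L2]=87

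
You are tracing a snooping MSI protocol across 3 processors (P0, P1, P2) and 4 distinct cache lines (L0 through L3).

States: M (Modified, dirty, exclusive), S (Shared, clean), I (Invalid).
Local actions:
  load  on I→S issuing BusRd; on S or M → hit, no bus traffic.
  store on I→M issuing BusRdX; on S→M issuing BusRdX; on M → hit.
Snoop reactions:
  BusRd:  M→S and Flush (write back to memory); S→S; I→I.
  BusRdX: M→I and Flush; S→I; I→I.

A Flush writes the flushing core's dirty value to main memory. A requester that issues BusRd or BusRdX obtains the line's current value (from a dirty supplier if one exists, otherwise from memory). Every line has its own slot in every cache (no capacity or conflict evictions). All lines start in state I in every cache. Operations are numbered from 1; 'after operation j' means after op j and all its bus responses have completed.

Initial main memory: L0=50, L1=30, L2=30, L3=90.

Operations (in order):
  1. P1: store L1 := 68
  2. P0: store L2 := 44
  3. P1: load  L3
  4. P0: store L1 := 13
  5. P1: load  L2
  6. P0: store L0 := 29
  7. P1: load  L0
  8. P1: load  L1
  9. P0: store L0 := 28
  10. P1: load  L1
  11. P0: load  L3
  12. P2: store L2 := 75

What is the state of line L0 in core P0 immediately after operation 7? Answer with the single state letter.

[1] P1: store L1 := 68 | P0:I, P1:M(68), P2:I | bus: BusRdX
[2] P0: store L2 := 44 | P0:M(44), P1:I, P2:I | bus: BusRdX
[3] P1: load  L3 | P0:I, P1:S(90), P2:I | bus: BusRd
[4] P0: store L1 := 13 | P0:M(13), P1:I, P2:I | bus: BusRdX,Flush
[5] P1: load  L2 | P0:S(44), P1:S(44), P2:I | bus: BusRd,Flush
[6] P0: store L0 := 29 | P0:M(29), P1:I, P2:I | bus: BusRdX
[7] P1: load  L0 | P0:S(29), P1:S(29), P2:I | bus: BusRd,Flush
[8] P1: load  L1 | P0:S(13), P1:S(13), P2:I | bus: BusRd,Flush
[9] P0: store L0 := 28 | P0:M(28), P1:I, P2:I | bus: BusRdX
[10] P1: load  L1 | P0:S(13), P1:S(13), P2:I | bus: none
[11] P0: load  L3 | P0:S(90), P1:S(90), P2:I | bus: BusRd
[12] P2: store L2 := 75 | P0:I, P1:I, P2:M(75) | bus: BusRdX

state = S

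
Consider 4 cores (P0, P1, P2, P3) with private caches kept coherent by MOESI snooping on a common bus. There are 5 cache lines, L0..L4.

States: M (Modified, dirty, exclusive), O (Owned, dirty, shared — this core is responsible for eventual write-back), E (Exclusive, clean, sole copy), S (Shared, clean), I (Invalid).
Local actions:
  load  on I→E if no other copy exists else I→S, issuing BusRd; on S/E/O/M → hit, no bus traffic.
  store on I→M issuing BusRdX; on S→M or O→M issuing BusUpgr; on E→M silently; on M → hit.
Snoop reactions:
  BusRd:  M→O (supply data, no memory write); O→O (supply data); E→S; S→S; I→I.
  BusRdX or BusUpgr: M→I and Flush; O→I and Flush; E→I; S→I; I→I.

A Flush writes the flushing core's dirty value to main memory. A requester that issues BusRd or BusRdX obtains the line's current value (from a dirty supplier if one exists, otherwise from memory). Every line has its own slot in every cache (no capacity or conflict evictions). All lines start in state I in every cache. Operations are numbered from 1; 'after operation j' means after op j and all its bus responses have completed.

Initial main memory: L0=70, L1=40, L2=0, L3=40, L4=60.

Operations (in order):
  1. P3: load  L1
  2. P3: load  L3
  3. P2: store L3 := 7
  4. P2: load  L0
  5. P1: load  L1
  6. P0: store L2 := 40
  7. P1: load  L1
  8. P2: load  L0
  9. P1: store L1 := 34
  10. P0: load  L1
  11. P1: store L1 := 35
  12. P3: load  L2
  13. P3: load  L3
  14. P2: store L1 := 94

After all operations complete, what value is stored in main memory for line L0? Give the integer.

memory[L0] = 70

[1] P3: load  L1 | P0:I, P1:I, P2:I, P3:E(40) | bus: BusRd
[2] P3: load  L3 | P0:I, P1:I, P2:I, P3:E(40) | bus: BusRd
[3] P2: store L3 := 7 | P0:I, P1:I, P2:M(7), P3:I | bus: BusRdX
[4] P2: load  L0 | P0:I, P1:I, P2:E(70), P3:I | bus: BusRd
[5] P1: load  L1 | P0:I, P1:S(40), P2:I, P3:S(40) | bus: BusRd
[6] P0: store L2 := 40 | P0:M(40), P1:I, P2:I, P3:I | bus: BusRdX
[7] P1: load  L1 | P0:I, P1:S(40), P2:I, P3:S(40) | bus: none
[8] P2: load  L0 | P0:I, P1:I, P2:E(70), P3:I | bus: none
[9] P1: store L1 := 34 | P0:I, P1:M(34), P2:I, P3:I | bus: BusUpgr
[10] P0: load  L1 | P0:S(34), P1:O(34), P2:I, P3:I | bus: BusRd
[11] P1: store L1 := 35 | P0:I, P1:M(35), P2:I, P3:I | bus: BusUpgr
[12] P3: load  L2 | P0:O(40), P1:I, P2:I, P3:S(40) | bus: BusRd
[13] P3: load  L3 | P0:I, P1:I, P2:O(7), P3:S(7) | bus: BusRd
[14] P2: store L1 := 94 | P0:I, P1:I, P2:M(94), P3:I | bus: BusRdX,Flush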